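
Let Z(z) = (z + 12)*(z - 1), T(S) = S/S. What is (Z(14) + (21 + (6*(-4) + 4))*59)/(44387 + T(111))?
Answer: 397/44388 ≈ 0.0089439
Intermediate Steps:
T(S) = 1
Z(z) = (-1 + z)*(12 + z) (Z(z) = (12 + z)*(-1 + z) = (-1 + z)*(12 + z))
(Z(14) + (21 + (6*(-4) + 4))*59)/(44387 + T(111)) = ((-12 + 14² + 11*14) + (21 + (6*(-4) + 4))*59)/(44387 + 1) = ((-12 + 196 + 154) + (21 + (-24 + 4))*59)/44388 = (338 + (21 - 20)*59)*(1/44388) = (338 + 1*59)*(1/44388) = (338 + 59)*(1/44388) = 397*(1/44388) = 397/44388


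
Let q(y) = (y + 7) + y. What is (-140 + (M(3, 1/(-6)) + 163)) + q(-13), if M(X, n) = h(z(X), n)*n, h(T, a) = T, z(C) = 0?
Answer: 4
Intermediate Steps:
M(X, n) = 0 (M(X, n) = 0*n = 0)
q(y) = 7 + 2*y (q(y) = (7 + y) + y = 7 + 2*y)
(-140 + (M(3, 1/(-6)) + 163)) + q(-13) = (-140 + (0 + 163)) + (7 + 2*(-13)) = (-140 + 163) + (7 - 26) = 23 - 19 = 4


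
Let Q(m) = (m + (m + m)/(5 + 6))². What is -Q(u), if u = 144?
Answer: -3504384/121 ≈ -28962.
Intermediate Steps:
Q(m) = 169*m²/121 (Q(m) = (m + (2*m)/11)² = (m + (2*m)*(1/11))² = (m + 2*m/11)² = (13*m/11)² = 169*m²/121)
-Q(u) = -169*144²/121 = -169*20736/121 = -1*3504384/121 = -3504384/121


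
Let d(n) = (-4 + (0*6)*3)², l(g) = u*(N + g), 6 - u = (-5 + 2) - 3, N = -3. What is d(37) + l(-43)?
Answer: -536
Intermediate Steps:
u = 12 (u = 6 - ((-5 + 2) - 3) = 6 - (-3 - 3) = 6 - 1*(-6) = 6 + 6 = 12)
l(g) = -36 + 12*g (l(g) = 12*(-3 + g) = -36 + 12*g)
d(n) = 16 (d(n) = (-4 + 0*3)² = (-4 + 0)² = (-4)² = 16)
d(37) + l(-43) = 16 + (-36 + 12*(-43)) = 16 + (-36 - 516) = 16 - 552 = -536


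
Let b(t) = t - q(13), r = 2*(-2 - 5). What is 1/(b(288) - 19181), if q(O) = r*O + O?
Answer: -1/18724 ≈ -5.3407e-5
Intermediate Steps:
r = -14 (r = 2*(-7) = -14)
q(O) = -13*O (q(O) = -14*O + O = -13*O)
b(t) = 169 + t (b(t) = t - (-13)*13 = t - 1*(-169) = t + 169 = 169 + t)
1/(b(288) - 19181) = 1/((169 + 288) - 19181) = 1/(457 - 19181) = 1/(-18724) = -1/18724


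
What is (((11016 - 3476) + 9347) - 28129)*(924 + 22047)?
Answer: -258239982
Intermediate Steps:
(((11016 - 3476) + 9347) - 28129)*(924 + 22047) = ((7540 + 9347) - 28129)*22971 = (16887 - 28129)*22971 = -11242*22971 = -258239982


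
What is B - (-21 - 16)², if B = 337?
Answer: -1032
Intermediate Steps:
B - (-21 - 16)² = 337 - (-21 - 16)² = 337 - 1*(-37)² = 337 - 1*1369 = 337 - 1369 = -1032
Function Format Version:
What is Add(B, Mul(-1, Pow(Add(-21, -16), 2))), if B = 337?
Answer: -1032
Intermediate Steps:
Add(B, Mul(-1, Pow(Add(-21, -16), 2))) = Add(337, Mul(-1, Pow(Add(-21, -16), 2))) = Add(337, Mul(-1, Pow(-37, 2))) = Add(337, Mul(-1, 1369)) = Add(337, -1369) = -1032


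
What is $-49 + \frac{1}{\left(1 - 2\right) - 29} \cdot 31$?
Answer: $- \frac{1501}{30} \approx -50.033$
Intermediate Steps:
$-49 + \frac{1}{\left(1 - 2\right) - 29} \cdot 31 = -49 + \frac{1}{-1 - 29} \cdot 31 = -49 + \frac{1}{-30} \cdot 31 = -49 - \frac{31}{30} = - \frac{1501}{30}$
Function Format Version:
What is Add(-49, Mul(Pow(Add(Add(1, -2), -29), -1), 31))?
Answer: Rational(-1501, 30) ≈ -50.033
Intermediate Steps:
Add(-49, Mul(Pow(Add(Add(1, -2), -29), -1), 31)) = Add(-49, Mul(Pow(Add(-1, -29), -1), 31)) = Add(-49, Mul(Pow(-30, -1), 31)) = Add(-49, Mul(Rational(-1, 30), 31)) = Add(-49, Rational(-31, 30)) = Rational(-1501, 30)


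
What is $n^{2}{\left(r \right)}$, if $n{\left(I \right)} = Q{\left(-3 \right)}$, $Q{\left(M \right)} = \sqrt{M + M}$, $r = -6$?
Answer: $-6$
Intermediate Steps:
$Q{\left(M \right)} = \sqrt{2} \sqrt{M}$ ($Q{\left(M \right)} = \sqrt{2 M} = \sqrt{2} \sqrt{M}$)
$n{\left(I \right)} = i \sqrt{6}$ ($n{\left(I \right)} = \sqrt{2} \sqrt{-3} = \sqrt{2} i \sqrt{3} = i \sqrt{6}$)
$n^{2}{\left(r \right)} = \left(i \sqrt{6}\right)^{2} = -6$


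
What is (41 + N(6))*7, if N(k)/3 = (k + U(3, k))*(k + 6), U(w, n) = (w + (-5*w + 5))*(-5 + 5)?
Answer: 1799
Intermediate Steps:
U(w, n) = 0 (U(w, n) = (w + (5 - 5*w))*0 = (5 - 4*w)*0 = 0)
N(k) = 3*k*(6 + k) (N(k) = 3*((k + 0)*(k + 6)) = 3*(k*(6 + k)) = 3*k*(6 + k))
(41 + N(6))*7 = (41 + 3*6*(6 + 6))*7 = (41 + 3*6*12)*7 = (41 + 216)*7 = 257*7 = 1799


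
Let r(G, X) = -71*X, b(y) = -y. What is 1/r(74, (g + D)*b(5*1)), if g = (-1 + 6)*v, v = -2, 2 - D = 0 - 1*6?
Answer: -1/710 ≈ -0.0014085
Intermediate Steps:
D = 8 (D = 2 - (0 - 1*6) = 2 - (0 - 6) = 2 - 1*(-6) = 2 + 6 = 8)
g = -10 (g = (-1 + 6)*(-2) = 5*(-2) = -10)
1/r(74, (g + D)*b(5*1)) = 1/(-71*(-10 + 8)*(-5)) = 1/(-(-142)*(-1*5)) = 1/(-(-142)*(-5)) = 1/(-71*10) = 1/(-710) = -1/710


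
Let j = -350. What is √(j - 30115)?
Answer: 3*I*√3385 ≈ 174.54*I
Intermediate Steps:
√(j - 30115) = √(-350 - 30115) = √(-30465) = 3*I*√3385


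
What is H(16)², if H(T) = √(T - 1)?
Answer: 15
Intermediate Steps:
H(T) = √(-1 + T)
H(16)² = (√(-1 + 16))² = (√15)² = 15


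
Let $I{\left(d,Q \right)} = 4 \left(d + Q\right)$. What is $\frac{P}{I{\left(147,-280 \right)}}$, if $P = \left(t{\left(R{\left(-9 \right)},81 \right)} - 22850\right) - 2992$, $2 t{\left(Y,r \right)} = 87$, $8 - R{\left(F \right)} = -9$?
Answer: $\frac{7371}{152} \approx 48.493$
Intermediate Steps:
$I{\left(d,Q \right)} = 4 Q + 4 d$ ($I{\left(d,Q \right)} = 4 \left(Q + d\right) = 4 Q + 4 d$)
$R{\left(F \right)} = 17$ ($R{\left(F \right)} = 8 - -9 = 8 + 9 = 17$)
$t{\left(Y,r \right)} = \frac{87}{2}$ ($t{\left(Y,r \right)} = \frac{1}{2} \cdot 87 = \frac{87}{2}$)
$P = - \frac{51597}{2}$ ($P = \left(\frac{87}{2} - 22850\right) - 2992 = - \frac{45613}{2} - 2992 = - \frac{51597}{2} \approx -25799.0$)
$\frac{P}{I{\left(147,-280 \right)}} = - \frac{51597}{2 \left(4 \left(-280\right) + 4 \cdot 147\right)} = - \frac{51597}{2 \left(-1120 + 588\right)} = - \frac{51597}{2 \left(-532\right)} = \left(- \frac{51597}{2}\right) \left(- \frac{1}{532}\right) = \frac{7371}{152}$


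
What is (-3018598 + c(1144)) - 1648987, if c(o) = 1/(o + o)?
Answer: -10679434479/2288 ≈ -4.6676e+6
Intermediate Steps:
c(o) = 1/(2*o)
(-3018598 + c(1144)) - 1648987 = (-3018598 + (½)/1144) - 1648987 = (-3018598 + (½)*(1/1144)) - 1648987 = (-3018598 + 1/2288) - 1648987 = -6906552223/2288 - 1648987 = -10679434479/2288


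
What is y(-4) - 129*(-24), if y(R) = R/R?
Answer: 3097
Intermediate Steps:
y(R) = 1
y(-4) - 129*(-24) = 1 - 129*(-24) = 1 + 3096 = 3097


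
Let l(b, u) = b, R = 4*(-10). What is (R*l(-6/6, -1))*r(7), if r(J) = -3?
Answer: -120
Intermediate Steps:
R = -40
(R*l(-6/6, -1))*r(7) = -(-240)/6*(-3) = -40*(-1)*(-3) = 40*(-3) = -120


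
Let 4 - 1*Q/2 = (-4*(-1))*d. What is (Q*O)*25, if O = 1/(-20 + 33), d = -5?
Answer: 1200/13 ≈ 92.308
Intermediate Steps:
Q = 48 (Q = 8 - 2*(-4*(-1))*(-5) = 8 - 8*(-5) = 8 - 2*(-20) = 8 + 40 = 48)
O = 1/13 ≈ 0.076923
(Q*O)*25 = (48*(1/13))*25 = (48/13)*25 = 1200/13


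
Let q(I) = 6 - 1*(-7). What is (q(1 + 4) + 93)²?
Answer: 11236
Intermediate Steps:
q(I) = 13 (q(I) = 6 + 7 = 13)
(q(1 + 4) + 93)² = (13 + 93)² = 106² = 11236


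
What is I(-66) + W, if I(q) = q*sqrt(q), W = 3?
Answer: 3 - 66*I*sqrt(66) ≈ 3.0 - 536.19*I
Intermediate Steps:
I(q) = q**(3/2)
I(-66) + W = (-66)**(3/2) + 3 = -66*I*sqrt(66) + 3 = 3 - 66*I*sqrt(66)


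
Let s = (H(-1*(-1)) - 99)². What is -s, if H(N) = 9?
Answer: -8100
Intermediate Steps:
s = 8100 (s = (9 - 99)² = (-90)² = 8100)
-s = -1*8100 = -8100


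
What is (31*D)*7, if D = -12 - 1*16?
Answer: -6076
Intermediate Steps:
D = -28 (D = -12 - 16 = -28)
(31*D)*7 = (31*(-28))*7 = -868*7 = -6076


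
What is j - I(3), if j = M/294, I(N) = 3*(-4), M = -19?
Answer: 3509/294 ≈ 11.935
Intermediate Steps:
I(N) = -12
j = -19/294 ≈ -0.064626
j - I(3) = -19/294 - 1*(-12) = -19/294 + 12 = 3509/294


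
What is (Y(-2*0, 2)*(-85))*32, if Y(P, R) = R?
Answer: -5440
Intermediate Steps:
(Y(-2*0, 2)*(-85))*32 = (2*(-85))*32 = -170*32 = -5440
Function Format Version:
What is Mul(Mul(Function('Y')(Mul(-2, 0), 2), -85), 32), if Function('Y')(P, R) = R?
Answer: -5440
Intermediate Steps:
Mul(Mul(Function('Y')(Mul(-2, 0), 2), -85), 32) = Mul(Mul(2, -85), 32) = Mul(-170, 32) = -5440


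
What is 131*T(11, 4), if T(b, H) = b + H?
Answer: 1965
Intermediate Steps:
T(b, H) = H + b
131*T(11, 4) = 131*(4 + 11) = 131*15 = 1965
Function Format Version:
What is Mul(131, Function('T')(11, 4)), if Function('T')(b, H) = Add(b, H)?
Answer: 1965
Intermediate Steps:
Function('T')(b, H) = Add(H, b)
Mul(131, Function('T')(11, 4)) = Mul(131, Add(4, 11)) = Mul(131, 15) = 1965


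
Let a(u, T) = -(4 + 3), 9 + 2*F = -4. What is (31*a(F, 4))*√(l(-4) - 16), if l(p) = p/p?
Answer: -217*I*√15 ≈ -840.44*I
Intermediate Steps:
F = -13/2 (F = -9/2 + (½)*(-4) = -9/2 - 2 = -13/2 ≈ -6.5000)
a(u, T) = -7 (a(u, T) = -1*7 = -7)
l(p) = 1
(31*a(F, 4))*√(l(-4) - 16) = (31*(-7))*√(1 - 16) = -217*I*√15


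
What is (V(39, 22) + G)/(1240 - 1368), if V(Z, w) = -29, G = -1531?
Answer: 195/16 ≈ 12.188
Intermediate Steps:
(V(39, 22) + G)/(1240 - 1368) = (-29 - 1531)/(1240 - 1368) = -1560/(-128) = -1/128*(-1560) = 195/16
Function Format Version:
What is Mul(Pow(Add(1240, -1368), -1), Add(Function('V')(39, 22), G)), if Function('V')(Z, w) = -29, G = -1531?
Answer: Rational(195, 16) ≈ 12.188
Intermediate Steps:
Mul(Pow(Add(1240, -1368), -1), Add(Function('V')(39, 22), G)) = Mul(Pow(Add(1240, -1368), -1), Add(-29, -1531)) = Mul(Pow(-128, -1), -1560) = Mul(Rational(-1, 128), -1560) = Rational(195, 16)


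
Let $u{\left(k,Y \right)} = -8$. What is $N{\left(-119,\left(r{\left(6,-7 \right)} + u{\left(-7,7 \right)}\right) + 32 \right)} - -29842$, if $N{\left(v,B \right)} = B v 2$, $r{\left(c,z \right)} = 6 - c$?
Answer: $24130$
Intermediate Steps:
$N{\left(v,B \right)} = 2 B v$
$N{\left(-119,\left(r{\left(6,-7 \right)} + u{\left(-7,7 \right)}\right) + 32 \right)} - -29842 = 2 \left(\left(\left(6 - 6\right) - 8\right) + 32\right) \left(-119\right) - -29842 = 2 \left(\left(\left(6 - 6\right) - 8\right) + 32\right) \left(-119\right) + 29842 = 2 \left(\left(0 - 8\right) + 32\right) \left(-119\right) + 29842 = 2 \left(-8 + 32\right) \left(-119\right) + 29842 = 2 \cdot 24 \left(-119\right) + 29842 = -5712 + 29842 = 24130$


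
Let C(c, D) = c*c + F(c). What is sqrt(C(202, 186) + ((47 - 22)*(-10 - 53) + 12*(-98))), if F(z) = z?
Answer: sqrt(38255) ≈ 195.59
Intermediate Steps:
C(c, D) = c + c**2 (C(c, D) = c*c + c = c**2 + c = c + c**2)
sqrt(C(202, 186) + ((47 - 22)*(-10 - 53) + 12*(-98))) = sqrt(202*(1 + 202) + ((47 - 22)*(-10 - 53) + 12*(-98))) = sqrt(202*203 + (25*(-63) - 1176)) = sqrt(41006 + (-1575 - 1176)) = sqrt(41006 - 2751) = sqrt(38255)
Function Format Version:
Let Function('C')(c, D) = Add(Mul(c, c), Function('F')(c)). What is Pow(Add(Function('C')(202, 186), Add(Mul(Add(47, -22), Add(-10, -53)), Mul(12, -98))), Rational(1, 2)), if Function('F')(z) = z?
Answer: Pow(38255, Rational(1, 2)) ≈ 195.59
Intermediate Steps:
Function('C')(c, D) = Add(c, Pow(c, 2)) (Function('C')(c, D) = Add(Mul(c, c), c) = Add(Pow(c, 2), c) = Add(c, Pow(c, 2)))
Pow(Add(Function('C')(202, 186), Add(Mul(Add(47, -22), Add(-10, -53)), Mul(12, -98))), Rational(1, 2)) = Pow(Add(Mul(202, Add(1, 202)), Add(Mul(Add(47, -22), Add(-10, -53)), Mul(12, -98))), Rational(1, 2)) = Pow(Add(Mul(202, 203), Add(Mul(25, -63), -1176)), Rational(1, 2)) = Pow(Add(41006, Add(-1575, -1176)), Rational(1, 2)) = Pow(Add(41006, -2751), Rational(1, 2)) = Pow(38255, Rational(1, 2))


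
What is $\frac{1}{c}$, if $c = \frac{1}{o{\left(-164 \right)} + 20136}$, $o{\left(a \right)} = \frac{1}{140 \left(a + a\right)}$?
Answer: $\frac{924645119}{45920} \approx 20136.0$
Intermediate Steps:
$o{\left(a \right)} = \frac{1}{280 a}$ ($o{\left(a \right)} = \frac{1}{140 \cdot 2 a} = \frac{1}{280 a}$)
$c = \frac{45920}{924645119}$ ($c = \frac{1}{\frac{1}{280 \left(-164\right)} + 20136} = \frac{1}{\frac{1}{280} \left(- \frac{1}{164}\right) + 20136} = \frac{1}{- \frac{1}{45920} + 20136} = \frac{1}{\frac{924645119}{45920}} = \frac{45920}{924645119} \approx 4.9662 \cdot 10^{-5}$)
$\frac{1}{c} = \frac{1}{\frac{45920}{924645119}} = \frac{924645119}{45920}$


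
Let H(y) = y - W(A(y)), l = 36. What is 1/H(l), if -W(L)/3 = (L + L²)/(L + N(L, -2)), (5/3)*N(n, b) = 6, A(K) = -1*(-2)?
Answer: 14/549 ≈ 0.025501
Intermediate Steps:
A(K) = 2
N(n, b) = 18/5 (N(n, b) = (⅗)*6 = 18/5)
W(L) = -3*(L + L²)/(18/5 + L) (W(L) = -3*(L + L²)/(L + 18/5) = -3*(L + L²)/(18/5 + L))
H(y) = 45/14 + y (H(y) = y - (-15)*2*(1 + 2)/(18 + 5*2) = y - (-15)*2*3/(18 + 10) = y - (-15)*2*3/28 = y - 1*(-45/14) = y + 45/14 = 45/14 + y)
1/H(l) = 1/(45/14 + 36) = 1/(549/14) = 14/549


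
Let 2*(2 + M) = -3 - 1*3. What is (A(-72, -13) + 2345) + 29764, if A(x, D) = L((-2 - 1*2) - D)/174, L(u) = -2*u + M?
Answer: 5586943/174 ≈ 32109.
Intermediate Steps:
M = -5 (M = -2 + (-3 - 1*3)/2 = -2 + (-3 - 3)/2 = -2 + (1/2)*(-6) = -2 - 3 = -5)
L(u) = -5 - 2*u (L(u) = -2*u - 5 = -5 - 2*u)
A(x, D) = 1/58 + D/87 (A(x, D) = (-5 - 2*((-2 - 1*2) - D))/174 = (-5 - 2*((-2 - 2) - D))*(1/174) = (-5 - 2*(-4 - D))*(1/174) = (-5 + (8 + 2*D))*(1/174) = (3 + 2*D)*(1/174) = 1/58 + D/87)
(A(-72, -13) + 2345) + 29764 = ((1/58 + (1/87)*(-13)) + 2345) + 29764 = ((1/58 - 13/87) + 2345) + 29764 = (-23/174 + 2345) + 29764 = 408007/174 + 29764 = 5586943/174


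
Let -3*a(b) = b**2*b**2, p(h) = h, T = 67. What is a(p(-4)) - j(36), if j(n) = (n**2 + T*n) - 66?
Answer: -11182/3 ≈ -3727.3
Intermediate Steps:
j(n) = -66 + n**2 + 67*n (j(n) = (n**2 + 67*n) - 66 = -66 + n**2 + 67*n)
a(b) = -b**4/3 (a(b) = -b**2*b**2/3 = -b**4/3)
a(p(-4)) - j(36) = -1/3*(-4)**4 - (-66 + 36**2 + 67*36) = -1/3*256 - (-66 + 1296 + 2412) = -256/3 - 1*3642 = -256/3 - 3642 = -11182/3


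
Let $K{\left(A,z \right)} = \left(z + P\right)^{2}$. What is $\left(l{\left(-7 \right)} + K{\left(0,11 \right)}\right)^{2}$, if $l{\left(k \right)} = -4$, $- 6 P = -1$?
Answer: $\frac{18879025}{1296} \approx 14567.0$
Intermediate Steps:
$P = \frac{1}{6}$ ($P = \left(- \frac{1}{6}\right) \left(-1\right) = \frac{1}{6} \approx 0.16667$)
$K{\left(A,z \right)} = \left(\frac{1}{6} + z\right)^{2}$ ($K{\left(A,z \right)} = \left(z + \frac{1}{6}\right)^{2} = \left(\frac{1}{6} + z\right)^{2}$)
$\left(l{\left(-7 \right)} + K{\left(0,11 \right)}\right)^{2} = \left(-4 + \frac{\left(1 + 6 \cdot 11\right)^{2}}{36}\right)^{2} = \left(-4 + \frac{\left(1 + 66\right)^{2}}{36}\right)^{2} = \left(-4 + \frac{67^{2}}{36}\right)^{2} = \left(-4 + \frac{1}{36} \cdot 4489\right)^{2} = \left(-4 + \frac{4489}{36}\right)^{2} = \left(\frac{4345}{36}\right)^{2} = \frac{18879025}{1296}$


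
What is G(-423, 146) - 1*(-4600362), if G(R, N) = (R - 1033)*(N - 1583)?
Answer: 6692634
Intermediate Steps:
G(R, N) = (-1583 + N)*(-1033 + R) (G(R, N) = (-1033 + R)*(-1583 + N) = (-1583 + N)*(-1033 + R))
G(-423, 146) - 1*(-4600362) = (1635239 - 1583*(-423) - 1033*146 + 146*(-423)) - 1*(-4600362) = (1635239 + 669609 - 150818 - 61758) + 4600362 = 2092272 + 4600362 = 6692634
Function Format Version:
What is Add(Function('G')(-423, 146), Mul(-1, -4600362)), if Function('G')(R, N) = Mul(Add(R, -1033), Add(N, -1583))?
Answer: 6692634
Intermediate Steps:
Function('G')(R, N) = Mul(Add(-1583, N), Add(-1033, R)) (Function('G')(R, N) = Mul(Add(-1033, R), Add(-1583, N)) = Mul(Add(-1583, N), Add(-1033, R)))
Add(Function('G')(-423, 146), Mul(-1, -4600362)) = Add(Add(1635239, Mul(-1583, -423), Mul(-1033, 146), Mul(146, -423)), Mul(-1, -4600362)) = Add(Add(1635239, 669609, -150818, -61758), 4600362) = Add(2092272, 4600362) = 6692634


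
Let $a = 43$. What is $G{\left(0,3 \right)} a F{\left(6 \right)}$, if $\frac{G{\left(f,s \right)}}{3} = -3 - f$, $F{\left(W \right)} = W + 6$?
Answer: $-4644$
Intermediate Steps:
$F{\left(W \right)} = 6 + W$
$G{\left(f,s \right)} = -9 - 3 f$ ($G{\left(f,s \right)} = 3 \left(-3 - f\right) = -9 - 3 f$)
$G{\left(0,3 \right)} a F{\left(6 \right)} = \left(-9 - 0\right) 43 \left(6 + 6\right) = \left(-9 + 0\right) 43 \cdot 12 = \left(-9\right) 43 \cdot 12 = \left(-387\right) 12 = -4644$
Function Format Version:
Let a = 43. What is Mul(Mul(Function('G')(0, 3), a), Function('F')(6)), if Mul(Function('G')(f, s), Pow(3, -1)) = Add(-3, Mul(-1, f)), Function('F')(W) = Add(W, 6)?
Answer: -4644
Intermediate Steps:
Function('F')(W) = Add(6, W)
Function('G')(f, s) = Add(-9, Mul(-3, f)) (Function('G')(f, s) = Mul(3, Add(-3, Mul(-1, f))) = Add(-9, Mul(-3, f)))
Mul(Mul(Function('G')(0, 3), a), Function('F')(6)) = Mul(Mul(Add(-9, Mul(-3, 0)), 43), Add(6, 6)) = Mul(Mul(Add(-9, 0), 43), 12) = Mul(Mul(-9, 43), 12) = Mul(-387, 12) = -4644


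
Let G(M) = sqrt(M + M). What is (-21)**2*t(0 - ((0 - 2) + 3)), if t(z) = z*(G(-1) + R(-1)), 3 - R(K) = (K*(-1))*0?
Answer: -1323 - 441*I*sqrt(2) ≈ -1323.0 - 623.67*I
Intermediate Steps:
R(K) = 3 (R(K) = 3 - K*(-1)*0 = 3 - (-K)*0 = 3 - 1*0 = 3 + 0 = 3)
G(M) = sqrt(2)*sqrt(M) (G(M) = sqrt(2*M) = sqrt(2)*sqrt(M))
t(z) = z*(3 + I*sqrt(2)) (t(z) = z*(sqrt(2)*sqrt(-1) + 3) = z*(sqrt(2)*I + 3) = z*(I*sqrt(2) + 3) = z*(3 + I*sqrt(2)))
(-21)**2*t(0 - ((0 - 2) + 3)) = (-21)**2*((0 - ((0 - 2) + 3))*(3 + I*sqrt(2))) = 441*((0 - (-2 + 3))*(3 + I*sqrt(2))) = 441*((0 - 1*1)*(3 + I*sqrt(2))) = 441*((0 - 1)*(3 + I*sqrt(2))) = 441*(-(3 + I*sqrt(2))) = 441*(-3 - I*sqrt(2)) = -1323 - 441*I*sqrt(2)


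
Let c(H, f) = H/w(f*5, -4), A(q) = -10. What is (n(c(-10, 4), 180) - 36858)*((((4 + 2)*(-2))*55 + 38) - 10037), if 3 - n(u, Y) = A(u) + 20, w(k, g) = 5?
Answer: 392944035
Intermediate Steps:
c(H, f) = H/5
n(u, Y) = -7 (n(u, Y) = 3 - (-10 + 20) = 3 - 1*10 = 3 - 10 = -7)
(n(c(-10, 4), 180) - 36858)*((((4 + 2)*(-2))*55 + 38) - 10037) = (-7 - 36858)*((((4 + 2)*(-2))*55 + 38) - 10037) = -36865*(((6*(-2))*55 + 38) - 10037) = -36865*((-12*55 + 38) - 10037) = -36865*((-660 + 38) - 10037) = -36865*(-622 - 10037) = -36865*(-10659) = 392944035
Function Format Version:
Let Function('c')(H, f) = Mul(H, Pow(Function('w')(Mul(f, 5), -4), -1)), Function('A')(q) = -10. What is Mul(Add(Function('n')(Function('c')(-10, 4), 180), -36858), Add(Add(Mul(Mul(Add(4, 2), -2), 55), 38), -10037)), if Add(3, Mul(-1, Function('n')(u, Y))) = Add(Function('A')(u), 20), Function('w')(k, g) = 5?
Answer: 392944035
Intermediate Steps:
Function('c')(H, f) = Mul(Rational(1, 5), H) (Function('c')(H, f) = Mul(H, Pow(5, -1)) = Mul(H, Rational(1, 5)) = Mul(Rational(1, 5), H))
Function('n')(u, Y) = -7 (Function('n')(u, Y) = Add(3, Mul(-1, Add(-10, 20))) = Add(3, Mul(-1, 10)) = Add(3, -10) = -7)
Mul(Add(Function('n')(Function('c')(-10, 4), 180), -36858), Add(Add(Mul(Mul(Add(4, 2), -2), 55), 38), -10037)) = Mul(Add(-7, -36858), Add(Add(Mul(Mul(Add(4, 2), -2), 55), 38), -10037)) = Mul(-36865, Add(Add(Mul(Mul(6, -2), 55), 38), -10037)) = Mul(-36865, Add(Add(Mul(-12, 55), 38), -10037)) = Mul(-36865, Add(Add(-660, 38), -10037)) = Mul(-36865, Add(-622, -10037)) = Mul(-36865, -10659) = 392944035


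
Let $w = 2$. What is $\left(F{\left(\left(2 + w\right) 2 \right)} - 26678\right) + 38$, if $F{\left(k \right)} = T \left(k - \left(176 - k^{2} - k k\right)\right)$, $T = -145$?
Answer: $-20840$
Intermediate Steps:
$F{\left(k \right)} = 25520 - 290 k^{2} - 145 k$ ($F{\left(k \right)} = - 145 \left(k - \left(176 - k^{2} - k k\right)\right) = - 145 \left(k + \left(\left(k^{2} + k^{2}\right) - 176\right)\right) = - 145 \left(k + \left(2 k^{2} - 176\right)\right) = - 145 \left(k + \left(-176 + 2 k^{2}\right)\right) = - 145 \left(-176 + k + 2 k^{2}\right) = 25520 - 290 k^{2} - 145 k$)
$\left(F{\left(\left(2 + w\right) 2 \right)} - 26678\right) + 38 = \left(\left(25520 - 290 \left(\left(2 + 2\right) 2\right)^{2} - 145 \left(2 + 2\right) 2\right) - 26678\right) + 38 = \left(\left(25520 - 290 \left(4 \cdot 2\right)^{2} - 145 \cdot 4 \cdot 2\right) - 26678\right) + 38 = \left(\left(25520 - 290 \cdot 8^{2} - 1160\right) - 26678\right) + 38 = \left(\left(25520 - 18560 - 1160\right) - 26678\right) + 38 = \left(5800 - 26678\right) + 38 = -20878 + 38 = -20840$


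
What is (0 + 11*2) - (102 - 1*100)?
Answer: 20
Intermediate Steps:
(0 + 11*2) - (102 - 1*100) = (0 + 22) - (102 - 100) = 22 - 1*2 = 22 - 2 = 20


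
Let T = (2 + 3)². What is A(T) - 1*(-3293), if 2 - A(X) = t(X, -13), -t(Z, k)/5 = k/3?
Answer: 9820/3 ≈ 3273.3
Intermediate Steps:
t(Z, k) = -5*k/3
T = 25 (T = 5² = 25)
A(X) = -59/3 (A(X) = 2 - (-5)*(-13)/3 = 2 - 1*65/3 = 2 - 65/3 = -59/3)
A(T) - 1*(-3293) = -59/3 - 1*(-3293) = -59/3 + 3293 = 9820/3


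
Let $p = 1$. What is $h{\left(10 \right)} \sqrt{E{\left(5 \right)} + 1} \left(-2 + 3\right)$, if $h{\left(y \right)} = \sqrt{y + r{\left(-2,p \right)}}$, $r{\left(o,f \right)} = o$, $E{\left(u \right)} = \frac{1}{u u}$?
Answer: $\frac{4 \sqrt{13}}{5} \approx 2.8844$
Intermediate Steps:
$E{\left(u \right)} = \frac{1}{u^{2}}$
$h{\left(y \right)} = \sqrt{-2 + y}$ ($h{\left(y \right)} = \sqrt{y - 2} = \sqrt{-2 + y}$)
$h{\left(10 \right)} \sqrt{E{\left(5 \right)} + 1} \left(-2 + 3\right) = \sqrt{-2 + 10} \sqrt{\frac{1}{25} + 1} \left(-2 + 3\right) = \sqrt{8} \sqrt{\frac{1}{25} + 1} \cdot 1 = 2 \sqrt{2} \sqrt{\frac{26}{25}} \cdot 1 = 2 \sqrt{2} \frac{\sqrt{26}}{5} \cdot 1 = 2 \sqrt{2} \frac{\sqrt{26}}{5} = \frac{4 \sqrt{13}}{5}$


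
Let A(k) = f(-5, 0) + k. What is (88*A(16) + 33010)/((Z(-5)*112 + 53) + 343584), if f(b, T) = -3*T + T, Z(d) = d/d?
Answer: 34418/343749 ≈ 0.10013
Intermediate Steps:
Z(d) = 1
f(b, T) = -2*T
A(k) = k (A(k) = -2*0 + k = 0 + k = k)
(88*A(16) + 33010)/((Z(-5)*112 + 53) + 343584) = (88*16 + 33010)/((1*112 + 53) + 343584) = (1408 + 33010)/((112 + 53) + 343584) = 34418/(165 + 343584) = 34418/343749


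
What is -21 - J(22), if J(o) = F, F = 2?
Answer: -23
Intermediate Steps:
J(o) = 2
-21 - J(22) = -21 - 1*2 = -21 - 2 = -23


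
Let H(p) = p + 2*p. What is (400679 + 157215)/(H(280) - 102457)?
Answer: -557894/101617 ≈ -5.4902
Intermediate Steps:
H(p) = 3*p
(400679 + 157215)/(H(280) - 102457) = (400679 + 157215)/(3*280 - 102457) = 557894/(840 - 102457) = 557894/(-101617) = 557894*(-1/101617) = -557894/101617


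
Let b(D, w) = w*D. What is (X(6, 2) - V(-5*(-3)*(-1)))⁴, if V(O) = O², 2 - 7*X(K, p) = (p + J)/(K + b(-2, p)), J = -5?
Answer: 40642963201/16 ≈ 2.5402e+9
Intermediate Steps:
b(D, w) = D*w
X(K, p) = 2/7 - (-5 + p)/(7*(K - 2*p)) (X(K, p) = 2/7 - (p - 5)/(7*(K - 2*p)) = 2/7 - (-5 + p)/(7*(K - 2*p)))
(X(6, 2) - V(-5*(-3)*(-1)))⁴ = ((5 - 5*2 + 2*6)/(7*(6 - 2*2)) - (-5*(-3)*(-1))²)⁴ = ((5 - 10 + 12)/(7*(6 - 4)) - (15*(-1))²)⁴ = ((⅐)*7/2 - 1*(-15)²)⁴ = ((⅐)*(½)*7 - 1*225)⁴ = (½ - 225)⁴ = (-449/2)⁴ = 40642963201/16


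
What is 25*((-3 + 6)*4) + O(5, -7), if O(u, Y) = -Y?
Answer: 307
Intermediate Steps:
25*((-3 + 6)*4) + O(5, -7) = 25*((-3 + 6)*4) - 1*(-7) = 25*(3*4) + 7 = 25*12 + 7 = 300 + 7 = 307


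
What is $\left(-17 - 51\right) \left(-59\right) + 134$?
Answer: $4146$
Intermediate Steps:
$\left(-17 - 51\right) \left(-59\right) + 134 = \left(-68\right) \left(-59\right) + 134 = 4012 + 134 = 4146$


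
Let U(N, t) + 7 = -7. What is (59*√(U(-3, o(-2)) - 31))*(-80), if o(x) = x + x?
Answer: -14160*I*√5 ≈ -31663.0*I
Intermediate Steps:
o(x) = 2*x
U(N, t) = -14 (U(N, t) = -7 - 7 = -14)
(59*√(U(-3, o(-2)) - 31))*(-80) = (59*√(-14 - 31))*(-80) = (59*√(-45))*(-80) = (59*(3*I*√5))*(-80) = (177*I*√5)*(-80) = -14160*I*√5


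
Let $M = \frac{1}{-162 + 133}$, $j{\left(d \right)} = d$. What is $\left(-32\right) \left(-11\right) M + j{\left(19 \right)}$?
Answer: $\frac{199}{29} \approx 6.8621$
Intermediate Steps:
$M = - \frac{1}{29}$ ($M = \frac{1}{-29} = - \frac{1}{29} \approx -0.034483$)
$\left(-32\right) \left(-11\right) M + j{\left(19 \right)} = \left(-32\right) \left(-11\right) \left(- \frac{1}{29}\right) + 19 = 352 \left(- \frac{1}{29}\right) + 19 = - \frac{352}{29} + 19 = \frac{199}{29}$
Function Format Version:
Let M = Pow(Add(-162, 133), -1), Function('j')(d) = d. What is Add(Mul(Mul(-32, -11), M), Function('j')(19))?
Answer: Rational(199, 29) ≈ 6.8621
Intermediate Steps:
M = Rational(-1, 29) (M = Pow(-29, -1) = Rational(-1, 29) ≈ -0.034483)
Add(Mul(Mul(-32, -11), M), Function('j')(19)) = Add(Mul(Mul(-32, -11), Rational(-1, 29)), 19) = Add(Mul(352, Rational(-1, 29)), 19) = Add(Rational(-352, 29), 19) = Rational(199, 29)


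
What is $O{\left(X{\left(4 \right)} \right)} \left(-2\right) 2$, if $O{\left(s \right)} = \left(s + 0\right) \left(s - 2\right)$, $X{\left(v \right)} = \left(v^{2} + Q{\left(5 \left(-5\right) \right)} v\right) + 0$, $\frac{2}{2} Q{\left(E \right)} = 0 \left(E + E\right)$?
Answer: $-896$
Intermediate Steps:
$Q{\left(E \right)} = 0$ ($Q{\left(E \right)} = 0 \left(E + E\right) = 0 \cdot 2 E = 0$)
$X{\left(v \right)} = v^{2}$ ($X{\left(v \right)} = \left(v^{2} + 0 v\right) + 0 = \left(v^{2} + 0\right) + 0 = v^{2} + 0 = v^{2}$)
$O{\left(s \right)} = s \left(-2 + s\right)$
$O{\left(X{\left(4 \right)} \right)} \left(-2\right) 2 = 4^{2} \left(-2 + 4^{2}\right) \left(-2\right) 2 = 16 \left(-2 + 16\right) \left(-2\right) 2 = 16 \cdot 14 \left(-2\right) 2 = 224 \left(-2\right) 2 = \left(-448\right) 2 = -896$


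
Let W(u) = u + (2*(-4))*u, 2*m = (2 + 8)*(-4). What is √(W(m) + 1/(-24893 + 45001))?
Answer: √14151613267/10054 ≈ 11.832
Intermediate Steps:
m = -20 (m = ((2 + 8)*(-4))/2 = (10*(-4))/2 = (½)*(-40) = -20)
W(u) = -7*u (W(u) = u - 8*u = -7*u)
√(W(m) + 1/(-24893 + 45001)) = √(-7*(-20) + 1/(-24893 + 45001)) = √(140 + 1/20108) = √(2815121/20108) = √14151613267/10054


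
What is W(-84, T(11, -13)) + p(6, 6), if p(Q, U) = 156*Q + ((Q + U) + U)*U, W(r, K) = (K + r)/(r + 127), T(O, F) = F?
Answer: 44795/43 ≈ 1041.7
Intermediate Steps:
W(r, K) = (K + r)/(127 + r)
p(Q, U) = 156*Q + U*(Q + 2*U) (p(Q, U) = 156*Q + (Q + 2*U)*U = 156*Q + U*(Q + 2*U))
W(-84, T(11, -13)) + p(6, 6) = (-13 - 84)/(127 - 84) + (2*6² + 156*6 + 6*6) = -97/43 + (2*36 + 936 + 36) = (1/43)*(-97) + (72 + 936 + 36) = -97/43 + 1044 = 44795/43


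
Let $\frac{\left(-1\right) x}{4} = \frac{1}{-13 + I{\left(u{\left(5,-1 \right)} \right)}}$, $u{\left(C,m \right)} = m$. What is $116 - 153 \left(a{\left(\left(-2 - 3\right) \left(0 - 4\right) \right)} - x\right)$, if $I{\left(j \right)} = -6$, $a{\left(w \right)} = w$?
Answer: $- \frac{55324}{19} \approx -2911.8$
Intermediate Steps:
$x = \frac{4}{19}$ ($x = - \frac{4}{-13 - 6} = - \frac{4}{-19} = \left(-4\right) \left(- \frac{1}{19}\right) = \frac{4}{19} \approx 0.21053$)
$116 - 153 \left(a{\left(\left(-2 - 3\right) \left(0 - 4\right) \right)} - x\right) = 116 - 153 \left(\left(-2 - 3\right) \left(0 - 4\right) - \frac{4}{19}\right) = 116 - 153 \left(\left(-5\right) \left(-4\right) - \frac{4}{19}\right) = 116 - 153 \left(20 - \frac{4}{19}\right) = 116 - \frac{57528}{19} = - \frac{55324}{19}$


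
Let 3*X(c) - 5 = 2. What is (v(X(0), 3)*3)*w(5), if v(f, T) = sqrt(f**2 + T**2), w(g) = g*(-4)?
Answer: -20*sqrt(130) ≈ -228.04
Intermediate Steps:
X(c) = 7/3 (X(c) = 5/3 + (1/3)*2 = 5/3 + 2/3 = 7/3)
w(g) = -4*g
v(f, T) = sqrt(T**2 + f**2)
(v(X(0), 3)*3)*w(5) = (sqrt(3**2 + (7/3)**2)*3)*(-4*5) = (sqrt(9 + 49/9)*3)*(-20) = (sqrt(130/9)*3)*(-20) = ((sqrt(130)/3)*3)*(-20) = sqrt(130)*(-20) = -20*sqrt(130)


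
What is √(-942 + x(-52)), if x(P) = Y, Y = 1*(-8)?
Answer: 5*I*√38 ≈ 30.822*I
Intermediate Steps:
Y = -8
x(P) = -8
√(-942 + x(-52)) = √(-942 - 8) = √(-950) = 5*I*√38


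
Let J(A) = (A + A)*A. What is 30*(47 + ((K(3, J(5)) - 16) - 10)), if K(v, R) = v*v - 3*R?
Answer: -3600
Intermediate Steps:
J(A) = 2*A² (J(A) = (2*A)*A = 2*A²)
K(v, R) = v² - 3*R
30*(47 + ((K(3, J(5)) - 16) - 10)) = 30*(47 + (((3² - 6*5²) - 16) - 10)) = 30*(47 + (((9 - 6*25) - 16) - 10)) = 30*(47 + (((9 - 3*50) - 16) - 10)) = 30*(47 + (((9 - 150) - 16) - 10)) = 30*(47 + ((-141 - 16) - 10)) = 30*(47 + (-157 - 10)) = 30*(47 - 167) = 30*(-120) = -3600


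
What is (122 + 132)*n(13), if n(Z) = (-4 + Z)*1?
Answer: 2286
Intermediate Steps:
n(Z) = -4 + Z
(122 + 132)*n(13) = (122 + 132)*(-4 + 13) = 254*9 = 2286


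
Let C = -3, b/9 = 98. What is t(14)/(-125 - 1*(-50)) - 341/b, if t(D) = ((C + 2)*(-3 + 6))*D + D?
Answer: -293/22050 ≈ -0.013288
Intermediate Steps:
b = 882 (b = 9*98 = 882)
t(D) = -2*D (t(D) = ((-3 + 2)*(-3 + 6))*D + D = (-1*3)*D + D = -3*D + D = -2*D)
t(14)/(-125 - 1*(-50)) - 341/b = (-2*14)/(-125 - 1*(-50)) - 341/882 = -28/(-125 + 50) - 341*1/882 = -28/(-75) - 341/882 = -28*(-1/75) - 341/882 = 28/75 - 341/882 = -293/22050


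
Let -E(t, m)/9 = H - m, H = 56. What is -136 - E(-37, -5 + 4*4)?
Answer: 269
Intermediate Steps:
E(t, m) = -504 + 9*m (E(t, m) = -9*(56 - m) = -504 + 9*m)
-136 - E(-37, -5 + 4*4) = -136 - (-504 + 9*(-5 + 4*4)) = -136 - (-504 + 9*(-5 + 16)) = -136 - (-504 + 9*11) = -136 - (-504 + 99) = -136 - 1*(-405) = -136 + 405 = 269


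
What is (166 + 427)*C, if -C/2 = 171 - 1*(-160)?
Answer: -392566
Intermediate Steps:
C = -662 (C = -2*(171 - 1*(-160)) = -2*(171 + 160) = -2*331 = -662)
(166 + 427)*C = (166 + 427)*(-662) = 593*(-662) = -392566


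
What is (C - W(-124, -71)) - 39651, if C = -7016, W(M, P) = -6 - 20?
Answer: -46641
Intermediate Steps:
W(M, P) = -26
(C - W(-124, -71)) - 39651 = (-7016 - 1*(-26)) - 39651 = (-7016 + 26) - 39651 = -6990 - 39651 = -46641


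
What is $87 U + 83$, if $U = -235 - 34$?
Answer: $-23320$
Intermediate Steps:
$U = -269$
$87 U + 83 = 87 \left(-269\right) + 83 = -23403 + 83 = -23320$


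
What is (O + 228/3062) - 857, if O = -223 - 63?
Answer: -1749819/1531 ≈ -1142.9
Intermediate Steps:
O = -286
(O + 228/3062) - 857 = (-286 + 228/3062) - 857 = (-286 + 228*(1/3062)) - 857 = (-286 + 114/1531) - 857 = -437752/1531 - 857 = -1749819/1531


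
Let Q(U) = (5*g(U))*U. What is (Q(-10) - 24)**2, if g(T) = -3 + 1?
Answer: 5776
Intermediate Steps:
g(T) = -2
Q(U) = -10*U (Q(U) = (5*(-2))*U = -10*U)
(Q(-10) - 24)**2 = (-10*(-10) - 24)**2 = (100 - 24)**2 = 76**2 = 5776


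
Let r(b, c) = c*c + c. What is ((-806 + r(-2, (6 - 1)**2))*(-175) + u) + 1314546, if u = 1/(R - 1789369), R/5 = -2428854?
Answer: 18696797757593/13933639 ≈ 1.3418e+6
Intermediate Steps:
R = -12144270 (R = 5*(-2428854) = -12144270)
u = -1/13933639 (u = 1/(-12144270 - 1789369) = 1/(-13933639) = -1/13933639 ≈ -7.1769e-8)
r(b, c) = c + c**2 (r(b, c) = c**2 + c = c + c**2)
((-806 + r(-2, (6 - 1)**2))*(-175) + u) + 1314546 = ((-806 + (6 - 1)**2*(1 + (6 - 1)**2))*(-175) - 1/13933639) + 1314546 = ((-806 + 5**2*(1 + 5**2))*(-175) - 1/13933639) + 1314546 = ((-806 + 25*(1 + 25))*(-175) - 1/13933639) + 1314546 = ((-806 + 25*26)*(-175) - 1/13933639) + 1314546 = ((-806 + 650)*(-175) - 1/13933639) + 1314546 = (-156*(-175) - 1/13933639) + 1314546 = (27300 - 1/13933639) + 1314546 = 380388344699/13933639 + 1314546 = 18696797757593/13933639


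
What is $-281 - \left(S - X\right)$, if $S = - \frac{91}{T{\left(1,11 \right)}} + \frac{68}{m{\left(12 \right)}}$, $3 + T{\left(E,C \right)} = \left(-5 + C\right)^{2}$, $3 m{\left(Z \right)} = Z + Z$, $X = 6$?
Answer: $- \frac{18529}{66} \approx -280.74$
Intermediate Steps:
$m{\left(Z \right)} = \frac{2 Z}{3}$ ($m{\left(Z \right)} = \frac{Z + Z}{3} = \frac{2 Z}{3}$)
$T{\left(E,C \right)} = -3 + \left(-5 + C\right)^{2}$
$S = \frac{379}{66}$ ($S = - \frac{91}{-3 + \left(-5 + 11\right)^{2}} + \frac{68}{\frac{2}{3} \cdot 12} = - \frac{91}{-3 + 6^{2}} + \frac{68}{8} = - \frac{91}{-3 + 36} + 68 \cdot \frac{1}{8} = - \frac{91}{33} + \frac{17}{2} = \frac{379}{66} \approx 5.7424$)
$-281 - \left(S - X\right) = -281 + \left(6 - \frac{379}{66}\right) = -281 + \frac{17}{66} = - \frac{18529}{66}$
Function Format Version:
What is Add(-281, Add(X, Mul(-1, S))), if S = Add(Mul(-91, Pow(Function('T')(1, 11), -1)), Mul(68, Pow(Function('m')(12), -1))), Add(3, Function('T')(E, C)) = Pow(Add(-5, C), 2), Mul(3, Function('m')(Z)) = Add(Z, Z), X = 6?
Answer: Rational(-18529, 66) ≈ -280.74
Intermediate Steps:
Function('m')(Z) = Mul(Rational(2, 3), Z) (Function('m')(Z) = Mul(Rational(1, 3), Add(Z, Z)) = Mul(Rational(1, 3), Mul(2, Z)) = Mul(Rational(2, 3), Z))
Function('T')(E, C) = Add(-3, Pow(Add(-5, C), 2))
S = Rational(379, 66) (S = Add(Mul(-91, Pow(Add(-3, Pow(Add(-5, 11), 2)), -1)), Mul(68, Pow(Mul(Rational(2, 3), 12), -1))) = Add(Mul(-91, Pow(Add(-3, Pow(6, 2)), -1)), Mul(68, Pow(8, -1))) = Add(Mul(-91, Pow(Add(-3, 36), -1)), Mul(68, Rational(1, 8))) = Add(Mul(-91, Pow(33, -1)), Rational(17, 2)) = Add(Mul(-91, Rational(1, 33)), Rational(17, 2)) = Add(Rational(-91, 33), Rational(17, 2)) = Rational(379, 66) ≈ 5.7424)
Add(-281, Add(X, Mul(-1, S))) = Add(-281, Add(6, Mul(-1, Rational(379, 66)))) = Add(-281, Add(6, Rational(-379, 66))) = Add(-281, Rational(17, 66)) = Rational(-18529, 66)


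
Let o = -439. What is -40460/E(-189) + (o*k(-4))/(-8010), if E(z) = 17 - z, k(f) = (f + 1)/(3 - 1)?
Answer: -108073417/550020 ≈ -196.49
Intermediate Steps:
k(f) = ½ + f/2 (k(f) = (1 + f)/2 = (1 + f)*(½) = ½ + f/2)
-40460/E(-189) + (o*k(-4))/(-8010) = -40460/(17 - 1*(-189)) - 439*(½ + (½)*(-4))/(-8010) = -40460/(17 + 189) - 439*(½ - 2)*(-1/8010) = -40460/206 - 439*(-3/2)*(-1/8010) = -40460*1/206 + (1317/2)*(-1/8010) = -20230/103 - 439/5340 = -108073417/550020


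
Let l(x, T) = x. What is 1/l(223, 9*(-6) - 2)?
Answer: 1/223 ≈ 0.0044843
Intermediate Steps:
1/l(223, 9*(-6) - 2) = 1/223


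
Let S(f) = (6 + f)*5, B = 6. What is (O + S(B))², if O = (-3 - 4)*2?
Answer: 2116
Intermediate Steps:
S(f) = 30 + 5*f
O = -14 (O = -7*2 = -14)
(O + S(B))² = (-14 + (30 + 5*6))² = (-14 + (30 + 30))² = (-14 + 60)² = 46² = 2116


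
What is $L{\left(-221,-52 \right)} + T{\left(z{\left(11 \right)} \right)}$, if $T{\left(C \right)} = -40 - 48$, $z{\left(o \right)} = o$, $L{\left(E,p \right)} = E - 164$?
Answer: $-473$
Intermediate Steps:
$L{\left(E,p \right)} = -164 + E$
$T{\left(C \right)} = -88$ ($T{\left(C \right)} = -40 - 48 = -88$)
$L{\left(-221,-52 \right)} + T{\left(z{\left(11 \right)} \right)} = \left(-164 - 221\right) - 88 = -385 - 88 = -473$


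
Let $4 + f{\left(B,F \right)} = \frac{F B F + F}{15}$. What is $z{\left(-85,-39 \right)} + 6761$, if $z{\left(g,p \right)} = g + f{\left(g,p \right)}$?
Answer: $- \frac{9748}{5} \approx -1949.6$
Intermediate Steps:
$f{\left(B,F \right)} = -4 + \frac{F}{15} + \frac{B F^{2}}{15}$ ($f{\left(B,F \right)} = -4 + \frac{F B F + F}{15} = -4 + \left(B F F + F\right) \frac{1}{15} = -4 + \left(B F^{2} + F\right) \frac{1}{15} = -4 + \left(F + B F^{2}\right) \frac{1}{15} = -4 + \left(\frac{F}{15} + \frac{B F^{2}}{15}\right) = -4 + \frac{F}{15} + \frac{B F^{2}}{15}$)
$z{\left(g,p \right)} = -4 + g + \frac{p}{15} + \frac{g p^{2}}{15}$ ($z{\left(g,p \right)} = g + \left(-4 + \frac{p}{15} + \frac{g p^{2}}{15}\right) = -4 + g + \frac{p}{15} + \frac{g p^{2}}{15}$)
$z{\left(-85,-39 \right)} + 6761 = \left(-4 - 85 + \frac{1}{15} \left(-39\right) + \frac{1}{15} \left(-85\right) \left(-39\right)^{2}\right) + 6761 = \left(-4 - 85 - \frac{13}{5} + \frac{1}{15} \left(-85\right) 1521\right) + 6761 = \left(-4 - 85 - \frac{13}{5} - 8619\right) + 6761 = - \frac{43553}{5} + 6761 = - \frac{9748}{5}$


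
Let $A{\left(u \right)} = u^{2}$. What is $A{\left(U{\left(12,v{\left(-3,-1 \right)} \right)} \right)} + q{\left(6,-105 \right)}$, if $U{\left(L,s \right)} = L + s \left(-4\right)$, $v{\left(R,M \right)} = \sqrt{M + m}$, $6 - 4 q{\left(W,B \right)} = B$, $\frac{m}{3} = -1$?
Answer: $\frac{431}{4} - 192 i \approx 107.75 - 192.0 i$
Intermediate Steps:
$m = -3$ ($m = 3 \left(-1\right) = -3$)
$q{\left(W,B \right)} = \frac{3}{2} - \frac{B}{4}$
$v{\left(R,M \right)} = \sqrt{-3 + M}$ ($v{\left(R,M \right)} = \sqrt{M - 3} = \sqrt{-3 + M}$)
$U{\left(L,s \right)} = L - 4 s$
$A{\left(U{\left(12,v{\left(-3,-1 \right)} \right)} \right)} + q{\left(6,-105 \right)} = \left(12 - 4 \sqrt{-3 - 1}\right)^{2} + \left(\frac{3}{2} - - \frac{105}{4}\right) = \left(12 - 4 \sqrt{-4}\right)^{2} + \left(\frac{3}{2} + \frac{105}{4}\right) = \left(12 - 4 \cdot 2 i\right)^{2} + \frac{111}{4} = \left(12 - 8 i\right)^{2} + \frac{111}{4} = \frac{111}{4} + \left(12 - 8 i\right)^{2}$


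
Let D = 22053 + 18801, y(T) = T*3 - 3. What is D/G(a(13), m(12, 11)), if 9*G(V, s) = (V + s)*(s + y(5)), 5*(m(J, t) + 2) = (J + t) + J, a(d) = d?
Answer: 20427/17 ≈ 1201.6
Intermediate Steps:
y(T) = -3 + 3*T (y(T) = 3*T - 3 = -3 + 3*T)
m(J, t) = -2 + t/5 + 2*J/5 (m(J, t) = -2 + ((J + t) + J)/5 = -2 + (t + 2*J)/5 = -2 + (t/5 + 2*J/5) = -2 + t/5 + 2*J/5)
G(V, s) = (12 + s)*(V + s)/9 (G(V, s) = ((V + s)*(s + (-3 + 3*5)))/9 = ((V + s)*(s + (-3 + 15)))/9 = ((V + s)*(s + 12))/9 = ((V + s)*(12 + s))/9 = ((12 + s)*(V + s))/9 = (12 + s)*(V + s)/9)
D = 40854
D/G(a(13), m(12, 11)) = 40854/((-2 + (⅕)*11 + (⅖)*12)²/9 + (4/3)*13 + 4*(-2 + (⅕)*11 + (⅖)*12)/3 + (⅑)*13*(-2 + (⅕)*11 + (⅖)*12)) = 40854/((-2 + 11/5 + 24/5)²/9 + 52/3 + 4*(-2 + 11/5 + 24/5)/3 + (⅑)*13*(-2 + 11/5 + 24/5)) = 40854/((⅑)*5² + 52/3 + (4/3)*5 + (⅑)*13*5) = 40854/((⅑)*25 + 52/3 + 20/3 + 65/9) = 40854/(25/9 + 52/3 + 20/3 + 65/9) = 40854/34 = 40854*(1/34) = 20427/17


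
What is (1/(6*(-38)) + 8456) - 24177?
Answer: -3584389/228 ≈ -15721.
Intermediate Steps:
(1/(6*(-38)) + 8456) - 24177 = (1/(-228) + 8456) - 24177 = (-1/228 + 8456) - 24177 = 1927967/228 - 24177 = -3584389/228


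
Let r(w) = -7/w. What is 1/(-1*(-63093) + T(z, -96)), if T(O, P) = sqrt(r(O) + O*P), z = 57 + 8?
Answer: 4101045/258747637792 - I*sqrt(26364455)/258747637792 ≈ 1.585e-5 - 1.9844e-8*I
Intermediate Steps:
z = 65
T(O, P) = sqrt(-7/O + O*P)
1/(-1*(-63093) + T(z, -96)) = 1/(-1*(-63093) + sqrt(-7/65 + 65*(-96))) = 1/(63093 + sqrt(-7*1/65 - 6240)) = 1/(63093 + sqrt(-7/65 - 6240)) = 1/(63093 + sqrt(-405607/65)) = 1/(63093 + I*sqrt(26364455)/65)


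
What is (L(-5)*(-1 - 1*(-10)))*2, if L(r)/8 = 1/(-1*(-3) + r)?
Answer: -72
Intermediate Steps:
L(r) = 8/(3 + r) (L(r) = 8/(-1*(-3) + r) = 8/(3 + r))
(L(-5)*(-1 - 1*(-10)))*2 = ((8/(3 - 5))*(-1 - 1*(-10)))*2 = ((8/(-2))*(-1 + 10))*2 = ((8*(-1/2))*9)*2 = -4*9*2 = -36*2 = -72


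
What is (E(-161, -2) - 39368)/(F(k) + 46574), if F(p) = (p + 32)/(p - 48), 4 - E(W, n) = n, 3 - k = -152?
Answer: -4211734/4983605 ≈ -0.84512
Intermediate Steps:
k = 155 (k = 3 - 1*(-152) = 3 + 152 = 155)
E(W, n) = 4 - n
F(p) = (32 + p)/(-48 + p)
(E(-161, -2) - 39368)/(F(k) + 46574) = ((4 - 1*(-2)) - 39368)/((32 + 155)/(-48 + 155) + 46574) = ((4 + 2) - 39368)/(187/107 + 46574) = (6 - 39368)/((1/107)*187 + 46574) = -39362/(187/107 + 46574) = -39362/4983605/107 = -39362*107/4983605 = -4211734/4983605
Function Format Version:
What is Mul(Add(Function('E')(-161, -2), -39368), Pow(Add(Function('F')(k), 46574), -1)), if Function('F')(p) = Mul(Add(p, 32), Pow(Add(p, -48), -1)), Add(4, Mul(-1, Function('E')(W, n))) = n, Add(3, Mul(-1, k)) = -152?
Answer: Rational(-4211734, 4983605) ≈ -0.84512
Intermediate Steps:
k = 155 (k = Add(3, Mul(-1, -152)) = Add(3, 152) = 155)
Function('E')(W, n) = Add(4, Mul(-1, n))
Function('F')(p) = Mul(Pow(Add(-48, p), -1), Add(32, p)) (Function('F')(p) = Mul(Add(32, p), Pow(Add(-48, p), -1)) = Mul(Pow(Add(-48, p), -1), Add(32, p)))
Mul(Add(Function('E')(-161, -2), -39368), Pow(Add(Function('F')(k), 46574), -1)) = Mul(Add(Add(4, Mul(-1, -2)), -39368), Pow(Add(Mul(Pow(Add(-48, 155), -1), Add(32, 155)), 46574), -1)) = Mul(Add(Add(4, 2), -39368), Pow(Add(Mul(Pow(107, -1), 187), 46574), -1)) = Mul(Add(6, -39368), Pow(Add(Mul(Rational(1, 107), 187), 46574), -1)) = Mul(-39362, Pow(Add(Rational(187, 107), 46574), -1)) = Mul(-39362, Pow(Rational(4983605, 107), -1)) = Mul(-39362, Rational(107, 4983605)) = Rational(-4211734, 4983605)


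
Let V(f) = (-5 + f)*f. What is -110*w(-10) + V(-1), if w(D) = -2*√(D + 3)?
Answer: 6 + 220*I*√7 ≈ 6.0 + 582.07*I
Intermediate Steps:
V(f) = f*(-5 + f)
w(D) = -2*√(3 + D)
-110*w(-10) + V(-1) = -(-220)*√(3 - 10) - (-5 - 1) = -(-220)*√(-7) - 1*(-6) = -(-220)*I*√7 + 6 = 220*I*√7 + 6 = 6 + 220*I*√7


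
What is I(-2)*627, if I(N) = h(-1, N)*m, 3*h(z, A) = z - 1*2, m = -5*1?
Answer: 3135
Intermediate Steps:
m = -5
h(z, A) = -⅔ + z/3 (h(z, A) = (z - 1*2)/3 = (z - 2)/3 = (-2 + z)/3 = -⅔ + z/3)
I(N) = 5 (I(N) = (-⅔ + (⅓)*(-1))*(-5) = (-⅔ - ⅓)*(-5) = -1*(-5) = 5)
I(-2)*627 = 5*627 = 3135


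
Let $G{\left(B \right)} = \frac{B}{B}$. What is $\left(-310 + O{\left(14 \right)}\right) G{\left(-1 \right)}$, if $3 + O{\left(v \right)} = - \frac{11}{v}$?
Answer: $- \frac{4393}{14} \approx -313.79$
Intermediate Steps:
$O{\left(v \right)} = -3 - \frac{11}{v}$
$G{\left(B \right)} = 1$
$\left(-310 + O{\left(14 \right)}\right) G{\left(-1 \right)} = \left(-310 - \left(3 + \frac{11}{14}\right)\right) 1 = \left(-310 - \frac{53}{14}\right) 1 = \left(- \frac{4393}{14}\right) 1 = - \frac{4393}{14}$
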